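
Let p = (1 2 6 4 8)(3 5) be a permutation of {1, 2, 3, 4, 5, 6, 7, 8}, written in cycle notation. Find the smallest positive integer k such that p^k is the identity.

The cycle type of p is (5, 2, 1).
The order of p is the least common multiple of its cycle lengths: lcm(5, 2) = 10.

10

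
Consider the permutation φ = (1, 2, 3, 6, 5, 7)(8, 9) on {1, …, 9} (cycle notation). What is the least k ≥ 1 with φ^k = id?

6

The disjoint cycles have lengths 6, 2, 1.
The order of φ is the least common multiple of its cycle lengths: lcm(6, 2) = 6.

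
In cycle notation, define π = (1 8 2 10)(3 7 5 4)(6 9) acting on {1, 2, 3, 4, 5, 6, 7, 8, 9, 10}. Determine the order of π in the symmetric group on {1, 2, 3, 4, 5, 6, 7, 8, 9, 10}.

The disjoint cycles have lengths 4, 4, 2.
The order is lcm(4, 4, 2) = 4.

4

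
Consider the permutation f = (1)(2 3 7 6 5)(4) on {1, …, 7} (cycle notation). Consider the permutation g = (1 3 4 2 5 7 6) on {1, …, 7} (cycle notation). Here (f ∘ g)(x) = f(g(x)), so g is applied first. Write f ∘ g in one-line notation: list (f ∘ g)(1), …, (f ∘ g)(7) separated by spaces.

7 2 4 3 6 1 5

(f ∘ g)(x) = f(g(x)). Computing each image: f(g(1)) = f(3) = 7, f(g(2)) = f(5) = 2, f(g(3)) = f(4) = 4, f(g(4)) = f(2) = 3, f(g(5)) = f(7) = 6, f(g(6)) = f(1) = 1, f(g(7)) = f(6) = 5.
Hence f ∘ g = [7 2 4 3 6 1 5].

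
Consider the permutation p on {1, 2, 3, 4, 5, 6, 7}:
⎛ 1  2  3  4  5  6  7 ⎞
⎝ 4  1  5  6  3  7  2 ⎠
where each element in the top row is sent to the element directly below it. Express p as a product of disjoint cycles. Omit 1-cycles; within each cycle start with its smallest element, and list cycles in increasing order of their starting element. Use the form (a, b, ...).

(1, 4, 6, 7, 2)(3, 5)

Iterating p from 1 gives 1 → 4 → 6 → 7 → 2 → 1; that is the 5-cycle (1, 4, 6, 7, 2).
Repeating from the next unused element and collecting all non-trivial cycles gives (1, 4, 6, 7, 2)(3, 5).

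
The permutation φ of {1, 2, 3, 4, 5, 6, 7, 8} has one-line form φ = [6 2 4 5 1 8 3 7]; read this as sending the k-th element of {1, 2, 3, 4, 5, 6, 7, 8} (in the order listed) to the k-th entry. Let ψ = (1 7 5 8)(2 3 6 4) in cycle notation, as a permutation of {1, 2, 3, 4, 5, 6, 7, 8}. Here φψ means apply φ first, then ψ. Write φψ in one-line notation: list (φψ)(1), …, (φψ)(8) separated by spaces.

(φψ)(x) = ψ(φ(x)). Computing each image: ψ(φ(1)) = ψ(6) = 4, ψ(φ(2)) = ψ(2) = 3, ψ(φ(3)) = ψ(4) = 2, ψ(φ(4)) = ψ(5) = 8, ψ(φ(5)) = ψ(1) = 7, ψ(φ(6)) = ψ(8) = 1, ψ(φ(7)) = ψ(3) = 6, ψ(φ(8)) = ψ(7) = 5.
Hence φψ = [4 3 2 8 7 1 6 5].

4 3 2 8 7 1 6 5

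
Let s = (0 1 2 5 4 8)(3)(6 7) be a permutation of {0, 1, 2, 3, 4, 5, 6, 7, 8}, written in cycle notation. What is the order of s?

6

The disjoint cycles have lengths 6, 2, 1.
The order of s is the least common multiple of its cycle lengths: lcm(6, 2) = 6.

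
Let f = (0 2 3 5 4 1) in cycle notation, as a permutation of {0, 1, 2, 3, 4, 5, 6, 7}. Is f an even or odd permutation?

The cycle lengths are 6, 1, 1.
A cycle is odd iff its length is even; f has 1 even-length cycle, so sgn(f) = (−1)^1 and f is odd.

odd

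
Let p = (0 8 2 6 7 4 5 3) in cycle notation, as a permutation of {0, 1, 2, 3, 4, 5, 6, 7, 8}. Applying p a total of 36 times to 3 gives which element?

6

3 lies in the 8-cycle (0 8 2 6 7 4 5 3).
Since the cycle has length 8, p^36 acts on it the same as p^4 (36 mod 8 = 4).
Advancing 4 steps from 3: 3 → 0 → 8 → 2 → 6.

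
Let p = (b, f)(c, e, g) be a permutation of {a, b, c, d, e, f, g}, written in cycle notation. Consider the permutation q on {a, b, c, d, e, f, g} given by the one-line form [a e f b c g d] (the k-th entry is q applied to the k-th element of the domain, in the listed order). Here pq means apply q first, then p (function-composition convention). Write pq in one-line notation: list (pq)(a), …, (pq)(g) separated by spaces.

a g b f e c d

(pq)(x) = p(q(x)). Computing each image: p(q(a)) = p(a) = a, p(q(b)) = p(e) = g, p(q(c)) = p(f) = b, p(q(d)) = p(b) = f, p(q(e)) = p(c) = e, p(q(f)) = p(g) = c, p(q(g)) = p(d) = d.
Hence pq = [a g b f e c d].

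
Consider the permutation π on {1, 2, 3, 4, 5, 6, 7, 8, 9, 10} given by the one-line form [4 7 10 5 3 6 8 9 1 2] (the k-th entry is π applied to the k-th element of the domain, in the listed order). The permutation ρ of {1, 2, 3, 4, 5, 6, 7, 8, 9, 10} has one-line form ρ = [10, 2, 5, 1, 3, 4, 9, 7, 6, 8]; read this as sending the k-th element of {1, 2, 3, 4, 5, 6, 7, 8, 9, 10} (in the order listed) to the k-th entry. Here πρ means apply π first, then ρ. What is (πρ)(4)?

π(4) = 5, then ρ(5) = 3; composing gives (πρ)(4) = 3.

3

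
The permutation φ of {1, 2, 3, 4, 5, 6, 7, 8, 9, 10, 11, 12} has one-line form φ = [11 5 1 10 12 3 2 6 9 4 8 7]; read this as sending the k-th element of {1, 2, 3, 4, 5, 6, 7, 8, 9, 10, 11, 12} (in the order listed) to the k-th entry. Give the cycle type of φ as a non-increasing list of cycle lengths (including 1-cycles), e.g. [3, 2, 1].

[5, 4, 2, 1]

The disjoint cycles are (1 11 8 6 3)(2 5 12 7)(4 10)(9), with lengths 5, 4, 2, 1 in non-increasing order.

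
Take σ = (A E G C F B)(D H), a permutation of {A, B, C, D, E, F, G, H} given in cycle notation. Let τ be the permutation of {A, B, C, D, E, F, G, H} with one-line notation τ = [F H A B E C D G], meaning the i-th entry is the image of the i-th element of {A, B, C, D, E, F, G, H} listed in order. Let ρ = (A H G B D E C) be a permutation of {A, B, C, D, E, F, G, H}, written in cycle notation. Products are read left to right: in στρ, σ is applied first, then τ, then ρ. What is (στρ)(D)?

B

Apply the permutations in order: σ(D) = H, then τ(H) = G, then ρ(G) = B. So (στρ)(D) = B.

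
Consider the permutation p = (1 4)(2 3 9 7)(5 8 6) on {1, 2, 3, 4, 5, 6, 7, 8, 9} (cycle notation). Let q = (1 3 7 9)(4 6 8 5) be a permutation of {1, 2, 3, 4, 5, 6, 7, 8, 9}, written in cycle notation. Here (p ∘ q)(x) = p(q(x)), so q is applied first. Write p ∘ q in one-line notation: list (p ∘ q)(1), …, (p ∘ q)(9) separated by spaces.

Chase each element through q then p: 1 → 3 → 9; 2 → 2 → 3; 3 → 7 → 2; 4 → 6 → 5; 5 → 4 → 1; 6 → 8 → 6; 7 → 9 → 7; 8 → 5 → 8; 9 → 1 → 4.
Collecting the images, p ∘ q = [9 3 2 5 1 6 7 8 4].

9 3 2 5 1 6 7 8 4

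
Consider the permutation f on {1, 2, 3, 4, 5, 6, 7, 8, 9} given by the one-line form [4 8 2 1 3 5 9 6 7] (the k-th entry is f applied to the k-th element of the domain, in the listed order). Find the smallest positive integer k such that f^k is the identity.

The disjoint-cycle form of f has cycle lengths 5, 2, 2.
The order is lcm(5, 2, 2) = 10.

10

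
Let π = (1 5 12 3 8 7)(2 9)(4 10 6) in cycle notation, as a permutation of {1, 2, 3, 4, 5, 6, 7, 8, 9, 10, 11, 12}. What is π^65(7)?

7 lies in the 6-cycle (1 5 12 3 8 7).
On a 6-cycle, π^6 is the identity, so π^65 = π^5 there (65 ≡ 5 mod 6).
Advancing 5 steps from 7: 7 → 1 → 5 → 12 → 3 → 8.

8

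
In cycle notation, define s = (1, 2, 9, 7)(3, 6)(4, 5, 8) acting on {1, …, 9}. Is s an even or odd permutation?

even

The cycle lengths are 4, 3, 2.
A cycle of length ℓ contributes ℓ−1 transpositions, so s is a product of 3 + 2 + 1 = 6 transpositions — even.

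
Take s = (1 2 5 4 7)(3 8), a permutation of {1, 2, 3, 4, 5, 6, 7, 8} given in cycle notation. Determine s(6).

6 does not appear in any cycle of s, so it is a fixed point: s(6) = 6.

6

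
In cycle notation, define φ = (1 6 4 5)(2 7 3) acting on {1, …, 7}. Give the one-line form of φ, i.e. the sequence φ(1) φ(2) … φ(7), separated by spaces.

Each element maps to the next entry in its cycle (wrapping to the front): 1↦6, 2↦7, 3↦2, 4↦5, 5↦1, 6↦4, 7↦3.
Listing these in domain order gives 6 7 2 5 1 4 3.

6 7 2 5 1 4 3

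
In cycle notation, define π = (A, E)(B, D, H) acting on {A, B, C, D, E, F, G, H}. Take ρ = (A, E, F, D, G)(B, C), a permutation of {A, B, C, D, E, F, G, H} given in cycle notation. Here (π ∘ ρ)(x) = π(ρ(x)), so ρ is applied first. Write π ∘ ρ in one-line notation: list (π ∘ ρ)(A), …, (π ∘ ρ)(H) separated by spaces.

(π ∘ ρ)(x) = π(ρ(x)). Computing each image: π(ρ(A)) = π(E) = A, π(ρ(B)) = π(C) = C, π(ρ(C)) = π(B) = D, π(ρ(D)) = π(G) = G, π(ρ(E)) = π(F) = F, π(ρ(F)) = π(D) = H, π(ρ(G)) = π(A) = E, π(ρ(H)) = π(H) = B.
Hence π ∘ ρ = [A C D G F H E B].

A C D G F H E B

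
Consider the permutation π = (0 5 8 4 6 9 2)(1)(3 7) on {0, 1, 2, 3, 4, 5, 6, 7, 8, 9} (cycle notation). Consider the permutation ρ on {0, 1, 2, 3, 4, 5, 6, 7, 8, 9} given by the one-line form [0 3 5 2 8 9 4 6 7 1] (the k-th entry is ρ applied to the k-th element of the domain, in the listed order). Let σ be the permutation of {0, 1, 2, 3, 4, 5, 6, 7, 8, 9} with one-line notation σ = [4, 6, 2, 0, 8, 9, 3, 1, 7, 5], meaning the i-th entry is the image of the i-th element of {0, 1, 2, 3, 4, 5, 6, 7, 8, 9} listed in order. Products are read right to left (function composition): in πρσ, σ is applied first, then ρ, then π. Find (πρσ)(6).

Apply the permutations in order: σ(6) = 3, then ρ(3) = 2, then π(2) = 0. So (πρσ)(6) = 0.

0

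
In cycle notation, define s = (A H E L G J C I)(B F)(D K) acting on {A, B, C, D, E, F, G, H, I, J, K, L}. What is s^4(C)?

C lies in the 8-cycle (A H E L G J C I).
Stepping 4 places around the cycle: C → I → A → H → E.

E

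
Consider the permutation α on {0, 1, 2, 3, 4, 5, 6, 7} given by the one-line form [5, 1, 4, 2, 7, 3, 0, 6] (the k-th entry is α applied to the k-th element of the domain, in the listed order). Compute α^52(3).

Tracing 3 → 2 → … returns to 3 after 7 steps, so 3 lies in a 7-cycle (0, 5, 3, 2, 4, 7, 6).
Since the cycle has length 7, α^52 acts on it the same as α^3 (52 mod 7 = 3).
Stepping 3 places around the cycle: 3 → 2 → 4 → 7.

7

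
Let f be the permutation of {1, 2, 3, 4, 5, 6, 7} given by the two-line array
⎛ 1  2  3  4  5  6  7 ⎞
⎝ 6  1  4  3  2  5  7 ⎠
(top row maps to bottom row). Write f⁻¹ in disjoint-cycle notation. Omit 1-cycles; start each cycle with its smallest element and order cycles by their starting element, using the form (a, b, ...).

(1, 2, 5, 6)(3, 4)

First write f in disjoint cycles: (1, 6, 5, 2)(3, 4).
The inverse reverses every cycle; in canonical form, f⁻¹ = (1, 2, 5, 6)(3, 4).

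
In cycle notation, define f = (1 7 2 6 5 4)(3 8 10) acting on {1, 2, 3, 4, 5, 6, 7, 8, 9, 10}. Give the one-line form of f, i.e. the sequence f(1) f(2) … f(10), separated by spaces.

7 6 8 1 4 5 2 10 9 3

Reading each image from the cycles: 1↦7, 2↦6, 3↦8, 4↦1, 5↦4, 6↦5, 7↦2, 8↦10, 9↦9, 10↦3.
So the one-line form is 7 6 8 1 4 5 2 10 9 3.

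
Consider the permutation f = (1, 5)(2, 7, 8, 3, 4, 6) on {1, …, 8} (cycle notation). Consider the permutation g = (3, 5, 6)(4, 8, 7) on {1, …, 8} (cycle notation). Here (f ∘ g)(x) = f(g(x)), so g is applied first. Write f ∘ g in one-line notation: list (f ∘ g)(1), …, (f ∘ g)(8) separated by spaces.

(f ∘ g)(x) = f(g(x)). Computing each image: f(g(1)) = f(1) = 5, f(g(2)) = f(2) = 7, f(g(3)) = f(5) = 1, f(g(4)) = f(8) = 3, f(g(5)) = f(6) = 2, f(g(6)) = f(3) = 4, f(g(7)) = f(4) = 6, f(g(8)) = f(7) = 8.
Hence f ∘ g = [5 7 1 3 2 4 6 8].

5 7 1 3 2 4 6 8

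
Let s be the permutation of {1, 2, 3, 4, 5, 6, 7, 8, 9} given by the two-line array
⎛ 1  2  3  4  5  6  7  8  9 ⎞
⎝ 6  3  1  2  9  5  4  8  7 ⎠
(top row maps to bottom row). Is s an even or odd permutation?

In disjoint-cycle form the cycle lengths are 8, 1.
A cycle of length ℓ contributes ℓ−1 transpositions, so s is a product of 7 transpositions — odd.

odd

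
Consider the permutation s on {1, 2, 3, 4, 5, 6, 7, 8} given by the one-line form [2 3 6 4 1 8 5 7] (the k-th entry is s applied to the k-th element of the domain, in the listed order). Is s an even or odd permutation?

In disjoint-cycle form the cycle lengths are 7, 1.
A cycle of length ℓ contributes ℓ−1 transpositions, so s is a product of 6 transpositions — even.

even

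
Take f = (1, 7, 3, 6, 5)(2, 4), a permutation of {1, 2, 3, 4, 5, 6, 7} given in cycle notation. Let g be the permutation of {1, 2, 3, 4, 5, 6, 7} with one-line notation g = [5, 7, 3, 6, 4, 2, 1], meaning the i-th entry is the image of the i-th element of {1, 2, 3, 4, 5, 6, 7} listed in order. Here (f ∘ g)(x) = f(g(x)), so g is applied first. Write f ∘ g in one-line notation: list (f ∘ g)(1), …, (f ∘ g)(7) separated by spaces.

(f ∘ g)(x) = f(g(x)). Computing each image: f(g(1)) = f(5) = 1, f(g(2)) = f(7) = 3, f(g(3)) = f(3) = 6, f(g(4)) = f(6) = 5, f(g(5)) = f(4) = 2, f(g(6)) = f(2) = 4, f(g(7)) = f(1) = 7.
Hence f ∘ g = [1 3 6 5 2 4 7].

1 3 6 5 2 4 7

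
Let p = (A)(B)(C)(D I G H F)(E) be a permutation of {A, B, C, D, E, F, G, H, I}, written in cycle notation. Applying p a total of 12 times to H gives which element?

H lies in the 5-cycle (D I G H F).
Powers repeat with period 5 on this cycle, and 12 mod 5 = 2, so p^12(H) = p^2(H).
Advancing 2 steps from H: H → F → D.

D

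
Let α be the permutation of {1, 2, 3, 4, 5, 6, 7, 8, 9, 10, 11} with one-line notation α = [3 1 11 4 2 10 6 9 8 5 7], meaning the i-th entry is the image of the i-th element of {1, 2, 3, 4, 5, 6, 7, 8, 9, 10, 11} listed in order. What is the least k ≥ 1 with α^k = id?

The disjoint-cycle form of α has cycle lengths 8, 2, 1.
The order of α is the least common multiple of its cycle lengths: lcm(8, 2) = 8.

8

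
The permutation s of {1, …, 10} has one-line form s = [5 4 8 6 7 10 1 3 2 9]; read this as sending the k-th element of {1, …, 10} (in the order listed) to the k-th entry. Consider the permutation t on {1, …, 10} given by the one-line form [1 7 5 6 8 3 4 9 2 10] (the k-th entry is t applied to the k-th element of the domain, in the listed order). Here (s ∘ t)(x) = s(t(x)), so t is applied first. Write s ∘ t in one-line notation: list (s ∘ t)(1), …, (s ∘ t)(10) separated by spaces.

(s ∘ t)(x) = s(t(x)). Computing each image: s(t(1)) = s(1) = 5, s(t(2)) = s(7) = 1, s(t(3)) = s(5) = 7, s(t(4)) = s(6) = 10, s(t(5)) = s(8) = 3, s(t(6)) = s(3) = 8, s(t(7)) = s(4) = 6, s(t(8)) = s(9) = 2, s(t(9)) = s(2) = 4, s(t(10)) = s(10) = 9.
Hence s ∘ t = [5 1 7 10 3 8 6 2 4 9].

5 1 7 10 3 8 6 2 4 9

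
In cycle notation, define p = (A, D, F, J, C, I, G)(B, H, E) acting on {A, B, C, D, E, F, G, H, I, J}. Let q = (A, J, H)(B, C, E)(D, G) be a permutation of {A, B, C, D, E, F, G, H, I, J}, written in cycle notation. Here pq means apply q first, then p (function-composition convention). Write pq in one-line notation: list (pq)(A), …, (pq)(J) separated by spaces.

C I B A H J F D G E

(pq)(x) = p(q(x)). Computing each image: p(q(A)) = p(J) = C, p(q(B)) = p(C) = I, p(q(C)) = p(E) = B, p(q(D)) = p(G) = A, p(q(E)) = p(B) = H, p(q(F)) = p(F) = J, p(q(G)) = p(D) = F, p(q(H)) = p(A) = D, p(q(I)) = p(I) = G, p(q(J)) = p(H) = E.
Hence pq = [C I B A H J F D G E].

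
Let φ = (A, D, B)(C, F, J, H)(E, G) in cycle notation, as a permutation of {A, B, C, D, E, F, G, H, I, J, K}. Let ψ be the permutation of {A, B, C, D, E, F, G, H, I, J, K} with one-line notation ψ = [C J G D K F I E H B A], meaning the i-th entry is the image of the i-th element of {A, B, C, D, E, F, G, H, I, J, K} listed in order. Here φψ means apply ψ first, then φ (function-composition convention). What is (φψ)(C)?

E

ψ(C) = G, then φ(G) = E; composing gives (φψ)(C) = E.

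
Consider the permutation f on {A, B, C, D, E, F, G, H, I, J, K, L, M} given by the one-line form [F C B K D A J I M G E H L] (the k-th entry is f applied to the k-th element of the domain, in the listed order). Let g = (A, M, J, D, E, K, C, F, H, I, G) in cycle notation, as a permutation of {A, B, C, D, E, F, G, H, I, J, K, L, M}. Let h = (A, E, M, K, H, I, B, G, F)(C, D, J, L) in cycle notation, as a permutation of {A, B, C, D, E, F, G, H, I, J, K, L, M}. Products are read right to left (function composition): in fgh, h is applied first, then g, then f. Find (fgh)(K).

Apply the permutations in order: h(K) = H, then g(H) = I, then f(I) = M. So (fgh)(K) = M.

M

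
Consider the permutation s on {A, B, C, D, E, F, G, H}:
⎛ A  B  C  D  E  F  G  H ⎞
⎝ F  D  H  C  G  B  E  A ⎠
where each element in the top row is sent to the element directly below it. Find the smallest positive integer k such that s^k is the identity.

The disjoint-cycle form of s has cycle lengths 6, 2.
Since disjoint cycles commute, ord(s) = lcm(6, 2) = 6.

6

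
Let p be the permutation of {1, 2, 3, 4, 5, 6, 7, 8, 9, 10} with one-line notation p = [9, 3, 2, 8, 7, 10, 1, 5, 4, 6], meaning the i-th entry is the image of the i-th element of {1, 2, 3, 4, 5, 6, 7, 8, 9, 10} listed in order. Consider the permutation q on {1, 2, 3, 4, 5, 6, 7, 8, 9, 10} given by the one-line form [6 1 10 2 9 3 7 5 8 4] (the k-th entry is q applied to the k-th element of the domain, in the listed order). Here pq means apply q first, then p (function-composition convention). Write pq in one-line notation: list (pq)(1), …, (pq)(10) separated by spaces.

10 9 6 3 4 2 1 7 5 8

For each element, apply q then p: 1 → 6 → 10; 2 → 1 → 9; 3 → 10 → 6; 4 → 2 → 3; 5 → 9 → 4; 6 → 3 → 2; 7 → 7 → 1; 8 → 5 → 7; 9 → 8 → 5; 10 → 4 → 8.
So pq in one-line form is 10 9 6 3 4 2 1 7 5 8.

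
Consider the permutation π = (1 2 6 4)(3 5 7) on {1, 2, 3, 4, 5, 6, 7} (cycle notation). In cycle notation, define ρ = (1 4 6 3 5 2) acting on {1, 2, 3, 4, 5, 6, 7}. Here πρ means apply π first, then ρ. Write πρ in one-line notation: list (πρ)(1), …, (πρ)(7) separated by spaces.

1 3 2 4 7 6 5

(πρ)(x) = ρ(π(x)). Computing each image: ρ(π(1)) = ρ(2) = 1, ρ(π(2)) = ρ(6) = 3, ρ(π(3)) = ρ(5) = 2, ρ(π(4)) = ρ(1) = 4, ρ(π(5)) = ρ(7) = 7, ρ(π(6)) = ρ(4) = 6, ρ(π(7)) = ρ(3) = 5.
Hence πρ = [1 3 2 4 7 6 5].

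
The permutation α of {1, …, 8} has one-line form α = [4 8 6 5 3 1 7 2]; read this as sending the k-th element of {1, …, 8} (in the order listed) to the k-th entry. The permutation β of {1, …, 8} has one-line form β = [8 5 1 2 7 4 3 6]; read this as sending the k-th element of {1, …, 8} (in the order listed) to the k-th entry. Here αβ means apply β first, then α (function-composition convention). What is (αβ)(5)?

β(5) = 7, then α(7) = 7; composing gives (αβ)(5) = 7.

7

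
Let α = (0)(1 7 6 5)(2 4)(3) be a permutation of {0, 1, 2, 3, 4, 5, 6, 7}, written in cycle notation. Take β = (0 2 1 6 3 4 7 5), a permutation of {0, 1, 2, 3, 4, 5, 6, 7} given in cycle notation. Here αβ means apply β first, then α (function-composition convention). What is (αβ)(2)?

7

β(2) = 1, then α(1) = 7; composing gives (αβ)(2) = 7.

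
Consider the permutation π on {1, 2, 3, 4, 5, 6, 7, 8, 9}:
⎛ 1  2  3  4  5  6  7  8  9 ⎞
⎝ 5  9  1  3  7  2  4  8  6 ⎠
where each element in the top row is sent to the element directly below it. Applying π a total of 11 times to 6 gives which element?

9

Tracing 6 → 2 → … returns to 6 after 3 steps, so 6 lies in a 3-cycle (2 9 6).
On a 3-cycle, π^3 is the identity, so π^11 = π^2 there (11 ≡ 2 mod 3).
Advancing 2 steps from 6: 6 → 2 → 9.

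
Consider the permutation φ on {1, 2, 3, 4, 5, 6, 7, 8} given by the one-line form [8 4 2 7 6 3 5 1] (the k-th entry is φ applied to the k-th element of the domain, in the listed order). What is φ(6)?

3

6 is element number 6 of the domain, and entry number 6 of the one-line form is 3, so φ(6) = 3.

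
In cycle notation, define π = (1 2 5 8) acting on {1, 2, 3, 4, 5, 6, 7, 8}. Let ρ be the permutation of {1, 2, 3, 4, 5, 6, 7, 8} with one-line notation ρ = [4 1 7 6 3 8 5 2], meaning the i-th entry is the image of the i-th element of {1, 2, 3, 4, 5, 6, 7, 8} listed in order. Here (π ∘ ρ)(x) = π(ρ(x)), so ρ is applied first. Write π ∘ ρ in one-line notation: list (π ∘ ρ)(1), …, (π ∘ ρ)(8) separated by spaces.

Chase each element through ρ then π: 1 → 4 → 4; 2 → 1 → 2; 3 → 7 → 7; 4 → 6 → 6; 5 → 3 → 3; 6 → 8 → 1; 7 → 5 → 8; 8 → 2 → 5.
Collecting the images, π ∘ ρ = [4 2 7 6 3 1 8 5].

4 2 7 6 3 1 8 5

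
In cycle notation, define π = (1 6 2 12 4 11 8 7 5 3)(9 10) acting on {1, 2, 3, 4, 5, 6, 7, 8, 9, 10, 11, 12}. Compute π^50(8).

8

8 lies in the 10-cycle (1 6 2 12 4 11 8 7 5 3).
Powers repeat with period 10 on this cycle, and 50 mod 10 = 0, so π^50(8) = π^0(8).
So π^50(8) = 8.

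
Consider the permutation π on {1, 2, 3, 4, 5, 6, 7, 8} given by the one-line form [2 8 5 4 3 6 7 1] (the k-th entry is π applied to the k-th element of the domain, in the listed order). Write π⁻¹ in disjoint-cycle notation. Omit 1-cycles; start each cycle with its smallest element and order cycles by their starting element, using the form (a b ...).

First write π in disjoint cycles: (1 2 8)(3 5).
Reversing each cycle (and rotating so the smallest element leads) gives π⁻¹ = (1 8 2)(3 5).

(1 8 2)(3 5)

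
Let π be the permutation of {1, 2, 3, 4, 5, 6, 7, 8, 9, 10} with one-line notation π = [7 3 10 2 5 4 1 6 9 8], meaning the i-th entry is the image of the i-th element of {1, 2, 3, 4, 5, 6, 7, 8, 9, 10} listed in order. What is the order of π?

6

Decomposing into disjoint cycles gives cycle lengths 6, 2, 1, 1.
The order of π is the least common multiple of its cycle lengths: lcm(6, 2) = 6.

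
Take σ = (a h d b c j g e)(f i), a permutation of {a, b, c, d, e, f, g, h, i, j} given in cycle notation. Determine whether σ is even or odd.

even

The cycle lengths are 8, 2.
A cycle of length ℓ contributes ℓ−1 transpositions, so σ is a product of 7 + 1 = 8 transpositions — even.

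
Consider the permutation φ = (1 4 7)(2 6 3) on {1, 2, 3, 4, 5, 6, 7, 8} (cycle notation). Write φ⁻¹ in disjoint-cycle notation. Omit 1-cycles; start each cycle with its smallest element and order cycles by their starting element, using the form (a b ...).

If φ sends a → b within a cycle, φ⁻¹ sends b → a; equivalently, reverse each cycle.
After reversing and putting each cycle's least element first, φ⁻¹ = (1 7 4)(2 3 6).

(1 7 4)(2 3 6)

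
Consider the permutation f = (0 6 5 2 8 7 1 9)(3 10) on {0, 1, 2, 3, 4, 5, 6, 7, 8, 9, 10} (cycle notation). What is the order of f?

The disjoint cycles have lengths 8, 2, 1.
Since disjoint cycles commute, ord(f) = lcm(8, 2) = 8.

8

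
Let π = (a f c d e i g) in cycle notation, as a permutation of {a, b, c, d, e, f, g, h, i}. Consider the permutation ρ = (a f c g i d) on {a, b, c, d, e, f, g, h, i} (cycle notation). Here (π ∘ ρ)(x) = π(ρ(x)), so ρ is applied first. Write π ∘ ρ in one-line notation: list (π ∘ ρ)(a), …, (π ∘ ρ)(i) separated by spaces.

c b a f i d g h e

For each element, apply ρ then π: a → f → c; b → b → b; c → g → a; d → a → f; e → e → i; f → c → d; g → i → g; h → h → h; i → d → e.
So π ∘ ρ in one-line form is c b a f i d g h e.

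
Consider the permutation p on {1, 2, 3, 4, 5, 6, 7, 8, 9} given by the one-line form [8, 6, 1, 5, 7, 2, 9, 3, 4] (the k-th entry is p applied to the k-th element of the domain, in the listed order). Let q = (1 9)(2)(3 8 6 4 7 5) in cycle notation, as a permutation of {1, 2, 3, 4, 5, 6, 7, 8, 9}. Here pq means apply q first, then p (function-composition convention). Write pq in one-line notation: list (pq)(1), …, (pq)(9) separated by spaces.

4 6 3 9 1 5 7 2 8

(pq)(x) = p(q(x)). Computing each image: p(q(1)) = p(9) = 4, p(q(2)) = p(2) = 6, p(q(3)) = p(8) = 3, p(q(4)) = p(7) = 9, p(q(5)) = p(3) = 1, p(q(6)) = p(4) = 5, p(q(7)) = p(5) = 7, p(q(8)) = p(6) = 2, p(q(9)) = p(1) = 8.
Hence pq = [4 6 3 9 1 5 7 2 8].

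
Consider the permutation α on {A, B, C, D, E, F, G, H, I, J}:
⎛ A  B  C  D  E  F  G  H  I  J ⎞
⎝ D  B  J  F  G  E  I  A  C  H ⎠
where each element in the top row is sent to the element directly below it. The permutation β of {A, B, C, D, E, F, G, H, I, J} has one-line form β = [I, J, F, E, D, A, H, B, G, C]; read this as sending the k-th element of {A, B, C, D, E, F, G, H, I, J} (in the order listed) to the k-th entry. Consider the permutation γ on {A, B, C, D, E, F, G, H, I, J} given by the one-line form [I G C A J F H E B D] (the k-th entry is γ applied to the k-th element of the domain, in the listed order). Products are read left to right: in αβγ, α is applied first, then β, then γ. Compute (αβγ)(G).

H

Apply the permutations in order: α(G) = I, then β(I) = G, then γ(G) = H. So (αβγ)(G) = H.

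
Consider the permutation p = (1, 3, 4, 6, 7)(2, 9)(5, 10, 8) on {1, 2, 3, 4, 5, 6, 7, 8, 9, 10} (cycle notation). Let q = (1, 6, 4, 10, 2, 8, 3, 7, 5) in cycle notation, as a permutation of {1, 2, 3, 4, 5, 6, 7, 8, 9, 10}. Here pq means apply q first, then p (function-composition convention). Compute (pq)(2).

First apply q: q(2) = 8, then p(8) = 5. Thus (pq)(2) = 5.

5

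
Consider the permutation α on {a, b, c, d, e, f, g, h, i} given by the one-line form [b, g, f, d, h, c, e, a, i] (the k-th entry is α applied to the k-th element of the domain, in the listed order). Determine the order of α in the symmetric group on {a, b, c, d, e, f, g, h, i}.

10

The disjoint-cycle form of α has cycle lengths 5, 2, 1, 1.
The order is lcm(5, 2) = 10.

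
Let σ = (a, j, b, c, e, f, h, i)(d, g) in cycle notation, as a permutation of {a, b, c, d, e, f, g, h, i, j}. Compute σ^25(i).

a

i lies in the 8-cycle (a, j, b, c, e, f, h, i).
Since the cycle has length 8, σ^25 acts on it the same as σ^1 (25 mod 8 = 1).
Advancing 1 step from i: i → a.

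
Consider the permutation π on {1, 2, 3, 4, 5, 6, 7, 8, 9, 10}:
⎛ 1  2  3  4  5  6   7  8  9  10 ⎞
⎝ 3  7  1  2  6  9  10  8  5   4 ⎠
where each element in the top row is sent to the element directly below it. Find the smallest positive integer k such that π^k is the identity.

12

Writing π as disjoint cycles, the cycle lengths are 4, 3, 2, 1.
The order of π is the least common multiple of its cycle lengths: lcm(4, 3, 2) = 12.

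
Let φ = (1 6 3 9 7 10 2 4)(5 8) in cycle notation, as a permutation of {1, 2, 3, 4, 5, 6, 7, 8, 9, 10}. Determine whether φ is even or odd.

The cycle lengths are 8, 2.
A cycle of length ℓ contributes ℓ−1 transpositions, so φ is a product of 7 + 1 = 8 transpositions — even.

even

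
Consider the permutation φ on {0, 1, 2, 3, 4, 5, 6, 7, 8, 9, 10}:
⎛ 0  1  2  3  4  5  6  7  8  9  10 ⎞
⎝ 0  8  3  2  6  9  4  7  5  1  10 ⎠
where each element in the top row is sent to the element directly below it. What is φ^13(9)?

Tracing 9 → 1 → … returns to 9 after 4 steps, so 9 lies in a 4-cycle (1, 8, 5, 9).
Powers repeat with period 4 on this cycle, and 13 mod 4 = 1, so φ^13(9) = φ^1(9).
Advancing 1 step from 9: 9 → 1.

1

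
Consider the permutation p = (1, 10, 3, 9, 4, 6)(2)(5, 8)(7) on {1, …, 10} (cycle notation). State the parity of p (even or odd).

The cycle lengths are 6, 2, 1, 1.
A cycle of length ℓ contributes ℓ−1 transpositions, so p is a product of 5 + 1 = 6 transpositions — even.

even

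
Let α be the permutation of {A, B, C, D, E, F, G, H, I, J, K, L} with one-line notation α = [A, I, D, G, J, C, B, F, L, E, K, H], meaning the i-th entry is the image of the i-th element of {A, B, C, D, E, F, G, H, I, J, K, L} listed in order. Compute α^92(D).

Tracing D → G → … returns to D after 8 steps, so D lies in an 8-cycle (B I L H F C D G).
Since the cycle has length 8, α^92 acts on it the same as α^4 (92 mod 8 = 4).
Advancing 4 steps from D: D → G → B → I → L.

L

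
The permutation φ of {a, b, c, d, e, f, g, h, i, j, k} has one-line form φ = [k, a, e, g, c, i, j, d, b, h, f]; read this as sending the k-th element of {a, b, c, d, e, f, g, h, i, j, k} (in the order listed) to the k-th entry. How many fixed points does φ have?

0

No element satisfies φ(x) = x, so there are 0 fixed points.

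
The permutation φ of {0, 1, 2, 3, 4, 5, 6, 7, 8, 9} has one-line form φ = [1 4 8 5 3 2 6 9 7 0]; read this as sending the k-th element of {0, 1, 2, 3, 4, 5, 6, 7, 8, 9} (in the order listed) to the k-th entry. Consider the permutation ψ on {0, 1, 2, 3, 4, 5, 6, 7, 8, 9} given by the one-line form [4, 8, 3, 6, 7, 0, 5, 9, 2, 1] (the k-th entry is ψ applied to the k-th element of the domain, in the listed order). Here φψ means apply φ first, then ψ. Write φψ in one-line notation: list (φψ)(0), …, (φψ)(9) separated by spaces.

8 7 2 0 6 3 5 1 9 4

(φψ)(x) = ψ(φ(x)). Computing each image: ψ(φ(0)) = ψ(1) = 8, ψ(φ(1)) = ψ(4) = 7, ψ(φ(2)) = ψ(8) = 2, ψ(φ(3)) = ψ(5) = 0, ψ(φ(4)) = ψ(3) = 6, ψ(φ(5)) = ψ(2) = 3, ψ(φ(6)) = ψ(6) = 5, ψ(φ(7)) = ψ(9) = 1, ψ(φ(8)) = ψ(7) = 9, ψ(φ(9)) = ψ(0) = 4.
Hence φψ = [8 7 2 0 6 3 5 1 9 4].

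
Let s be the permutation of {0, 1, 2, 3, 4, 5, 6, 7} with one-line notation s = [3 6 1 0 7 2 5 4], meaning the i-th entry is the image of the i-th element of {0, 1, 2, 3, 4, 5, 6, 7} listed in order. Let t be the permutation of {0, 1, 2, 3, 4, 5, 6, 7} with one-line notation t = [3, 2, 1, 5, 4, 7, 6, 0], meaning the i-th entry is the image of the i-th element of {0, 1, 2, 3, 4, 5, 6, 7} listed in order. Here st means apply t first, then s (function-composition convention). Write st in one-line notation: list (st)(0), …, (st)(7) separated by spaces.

(st)(x) = s(t(x)). Computing each image: s(t(0)) = s(3) = 0, s(t(1)) = s(2) = 1, s(t(2)) = s(1) = 6, s(t(3)) = s(5) = 2, s(t(4)) = s(4) = 7, s(t(5)) = s(7) = 4, s(t(6)) = s(6) = 5, s(t(7)) = s(0) = 3.
Hence st = [0 1 6 2 7 4 5 3].

0 1 6 2 7 4 5 3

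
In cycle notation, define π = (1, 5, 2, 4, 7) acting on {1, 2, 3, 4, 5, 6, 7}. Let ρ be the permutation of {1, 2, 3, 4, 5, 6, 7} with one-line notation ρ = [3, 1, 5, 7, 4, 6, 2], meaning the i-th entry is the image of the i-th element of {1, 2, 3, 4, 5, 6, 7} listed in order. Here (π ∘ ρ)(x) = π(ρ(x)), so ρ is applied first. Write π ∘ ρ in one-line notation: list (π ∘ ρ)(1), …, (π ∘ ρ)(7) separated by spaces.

(π ∘ ρ)(x) = π(ρ(x)). Computing each image: π(ρ(1)) = π(3) = 3, π(ρ(2)) = π(1) = 5, π(ρ(3)) = π(5) = 2, π(ρ(4)) = π(7) = 1, π(ρ(5)) = π(4) = 7, π(ρ(6)) = π(6) = 6, π(ρ(7)) = π(2) = 4.
Hence π ∘ ρ = [3 5 2 1 7 6 4].

3 5 2 1 7 6 4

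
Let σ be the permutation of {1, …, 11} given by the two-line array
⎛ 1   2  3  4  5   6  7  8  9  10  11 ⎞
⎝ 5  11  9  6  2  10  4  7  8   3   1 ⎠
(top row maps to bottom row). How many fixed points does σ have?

0

No element satisfies σ(x) = x, so there are 0 fixed points.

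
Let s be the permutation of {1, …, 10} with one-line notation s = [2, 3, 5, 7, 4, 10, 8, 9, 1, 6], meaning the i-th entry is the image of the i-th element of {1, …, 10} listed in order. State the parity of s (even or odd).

In disjoint-cycle form the cycle lengths are 8, 2.
A cycle is odd iff its length is even; s has 2 even-length cycles, so sgn(s) = (−1)^2 and s is even.

even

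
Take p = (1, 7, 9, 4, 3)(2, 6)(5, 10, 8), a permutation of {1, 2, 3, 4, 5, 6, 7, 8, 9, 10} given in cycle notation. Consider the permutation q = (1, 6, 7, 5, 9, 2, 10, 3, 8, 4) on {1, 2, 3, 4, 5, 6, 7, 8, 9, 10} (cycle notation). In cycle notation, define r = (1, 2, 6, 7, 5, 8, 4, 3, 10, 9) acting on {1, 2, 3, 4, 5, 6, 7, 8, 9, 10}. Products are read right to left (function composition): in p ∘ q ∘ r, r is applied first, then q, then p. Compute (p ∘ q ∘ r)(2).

Chase 2: r(2) = 6; q(6) = 7; p(7) = 9. Hence (p ∘ q ∘ r)(2) = 9.

9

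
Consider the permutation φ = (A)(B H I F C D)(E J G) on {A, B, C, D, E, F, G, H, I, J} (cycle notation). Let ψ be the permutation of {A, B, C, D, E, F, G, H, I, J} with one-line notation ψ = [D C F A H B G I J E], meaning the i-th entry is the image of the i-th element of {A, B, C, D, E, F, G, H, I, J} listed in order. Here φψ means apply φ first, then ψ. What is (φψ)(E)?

E

(φψ)(E) = ψ(φ(E)). φ(E) = J, then ψ(J) = E. So (φψ)(E) = E.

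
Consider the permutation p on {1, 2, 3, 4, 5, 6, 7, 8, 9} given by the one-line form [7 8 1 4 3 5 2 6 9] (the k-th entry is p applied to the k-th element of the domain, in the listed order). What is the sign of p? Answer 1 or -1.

1

In disjoint-cycle form the cycle lengths are 7, 1, 1.
A cycle of length ℓ contributes ℓ−1 transpositions, so p is a product of 6 transpositions — even.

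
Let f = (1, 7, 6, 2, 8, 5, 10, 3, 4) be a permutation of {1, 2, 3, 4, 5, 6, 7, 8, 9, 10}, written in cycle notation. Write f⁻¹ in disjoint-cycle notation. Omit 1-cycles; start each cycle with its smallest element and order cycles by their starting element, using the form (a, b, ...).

(1, 4, 3, 10, 5, 8, 2, 6, 7)

Inverting a permutation written in cycle notation just reverses the order within every cycle.
After reversing and putting each cycle's least element first, f⁻¹ = (1, 4, 3, 10, 5, 8, 2, 6, 7).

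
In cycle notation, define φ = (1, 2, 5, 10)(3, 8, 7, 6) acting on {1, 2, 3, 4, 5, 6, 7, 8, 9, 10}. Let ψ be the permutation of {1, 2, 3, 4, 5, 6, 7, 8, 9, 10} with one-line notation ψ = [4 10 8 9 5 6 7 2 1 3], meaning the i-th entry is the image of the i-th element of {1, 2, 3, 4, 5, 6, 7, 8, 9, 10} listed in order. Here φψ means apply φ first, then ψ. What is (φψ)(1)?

φ(1) = 2, then ψ(2) = 10; composing gives (φψ)(1) = 10.

10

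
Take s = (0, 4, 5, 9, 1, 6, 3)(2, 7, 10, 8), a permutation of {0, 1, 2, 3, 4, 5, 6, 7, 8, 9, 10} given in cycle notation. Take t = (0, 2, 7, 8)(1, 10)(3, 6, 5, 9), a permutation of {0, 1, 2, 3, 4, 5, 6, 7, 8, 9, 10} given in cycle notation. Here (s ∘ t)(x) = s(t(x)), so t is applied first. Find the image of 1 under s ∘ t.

8

t(1) = 10, then s(10) = 8; composing gives (s ∘ t)(1) = 8.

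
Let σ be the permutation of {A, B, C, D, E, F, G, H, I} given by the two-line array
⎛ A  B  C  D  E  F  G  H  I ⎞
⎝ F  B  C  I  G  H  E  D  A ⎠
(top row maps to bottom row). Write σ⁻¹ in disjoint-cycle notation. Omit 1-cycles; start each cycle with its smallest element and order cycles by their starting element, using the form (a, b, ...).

The cycle decomposition of σ is (A, F, H, D, I)(E, G).
The inverse reverses every cycle; in canonical form, σ⁻¹ = (A, I, D, H, F)(E, G).

(A, I, D, H, F)(E, G)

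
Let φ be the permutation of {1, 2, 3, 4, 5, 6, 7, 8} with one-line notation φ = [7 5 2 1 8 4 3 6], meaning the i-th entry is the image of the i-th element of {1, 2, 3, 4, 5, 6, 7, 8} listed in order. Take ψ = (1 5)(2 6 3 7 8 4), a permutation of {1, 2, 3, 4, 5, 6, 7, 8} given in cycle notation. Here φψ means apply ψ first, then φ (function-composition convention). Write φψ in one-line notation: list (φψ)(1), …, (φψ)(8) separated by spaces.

For each element, apply ψ then φ: 1 → 5 → 8; 2 → 6 → 4; 3 → 7 → 3; 4 → 2 → 5; 5 → 1 → 7; 6 → 3 → 2; 7 → 8 → 6; 8 → 4 → 1.
So φψ in one-line form is 8 4 3 5 7 2 6 1.

8 4 3 5 7 2 6 1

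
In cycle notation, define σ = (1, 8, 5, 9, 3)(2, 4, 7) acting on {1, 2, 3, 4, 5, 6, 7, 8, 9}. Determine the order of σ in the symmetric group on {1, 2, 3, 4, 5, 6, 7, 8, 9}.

15

The cycle type of σ is (5, 3, 1).
The order of σ is the least common multiple of its cycle lengths: lcm(5, 3) = 15.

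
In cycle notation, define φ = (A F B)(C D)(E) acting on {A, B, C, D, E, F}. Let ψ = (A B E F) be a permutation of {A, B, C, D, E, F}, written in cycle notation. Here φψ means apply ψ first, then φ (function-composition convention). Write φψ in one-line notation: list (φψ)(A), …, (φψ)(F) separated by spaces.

(φψ)(x) = φ(ψ(x)). Computing each image: φ(ψ(A)) = φ(B) = A, φ(ψ(B)) = φ(E) = E, φ(ψ(C)) = φ(C) = D, φ(ψ(D)) = φ(D) = C, φ(ψ(E)) = φ(F) = B, φ(ψ(F)) = φ(A) = F.
Hence φψ = [A E D C B F].

A E D C B F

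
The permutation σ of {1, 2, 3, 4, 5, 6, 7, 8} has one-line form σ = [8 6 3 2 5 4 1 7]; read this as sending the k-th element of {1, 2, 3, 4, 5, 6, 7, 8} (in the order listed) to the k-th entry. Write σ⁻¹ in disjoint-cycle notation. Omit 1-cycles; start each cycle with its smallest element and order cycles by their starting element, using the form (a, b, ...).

(1, 7, 8)(2, 4, 6)

The cycle decomposition of σ is (1, 8, 7)(2, 6, 4).
Reversing each cycle (and rotating so the smallest element leads) gives σ⁻¹ = (1, 7, 8)(2, 4, 6).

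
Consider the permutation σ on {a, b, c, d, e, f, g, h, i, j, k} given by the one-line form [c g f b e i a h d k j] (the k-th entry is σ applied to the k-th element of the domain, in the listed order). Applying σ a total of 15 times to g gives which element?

a

Tracing g → a → … returns to g after 7 steps, so g lies in a 7-cycle (a c f i d b g).
Since the cycle has length 7, σ^15 acts on it the same as σ^1 (15 mod 7 = 1).
Stepping 1 place around the cycle: g → a.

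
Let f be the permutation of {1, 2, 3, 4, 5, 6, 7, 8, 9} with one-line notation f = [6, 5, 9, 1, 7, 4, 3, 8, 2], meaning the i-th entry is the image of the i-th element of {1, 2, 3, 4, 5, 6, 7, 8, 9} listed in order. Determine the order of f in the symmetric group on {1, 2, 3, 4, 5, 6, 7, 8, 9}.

Decomposing into disjoint cycles gives cycle lengths 5, 3, 1.
The order is lcm(5, 3) = 15.

15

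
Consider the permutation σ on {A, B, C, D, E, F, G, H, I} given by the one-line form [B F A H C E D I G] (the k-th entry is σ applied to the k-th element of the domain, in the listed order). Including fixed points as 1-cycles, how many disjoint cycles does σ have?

The cycle decomposition is (A B F E C)(D H I G), which has 2 cycles (counting 1-cycles).

2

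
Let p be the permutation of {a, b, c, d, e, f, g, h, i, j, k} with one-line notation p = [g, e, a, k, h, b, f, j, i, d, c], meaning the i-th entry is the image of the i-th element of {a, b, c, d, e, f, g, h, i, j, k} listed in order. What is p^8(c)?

d

Tracing c → a → … returns to c after 10 steps, so c lies in a 10-cycle (a g f b e h j d k c).
Advancing 8 steps from c: c → a → g → f → b → e → h → j → d.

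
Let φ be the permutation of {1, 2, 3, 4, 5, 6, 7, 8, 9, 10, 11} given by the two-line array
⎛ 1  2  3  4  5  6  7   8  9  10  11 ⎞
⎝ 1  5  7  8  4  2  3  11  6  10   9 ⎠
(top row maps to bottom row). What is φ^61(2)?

Tracing 2 → 5 → … returns to 2 after 7 steps, so 2 lies in a 7-cycle (2, 5, 4, 8, 11, 9, 6).
Powers repeat with period 7 on this cycle, and 61 mod 7 = 5, so φ^61(2) = φ^5(2).
Advancing 5 steps from 2: 2 → 5 → 4 → 8 → 11 → 9.

9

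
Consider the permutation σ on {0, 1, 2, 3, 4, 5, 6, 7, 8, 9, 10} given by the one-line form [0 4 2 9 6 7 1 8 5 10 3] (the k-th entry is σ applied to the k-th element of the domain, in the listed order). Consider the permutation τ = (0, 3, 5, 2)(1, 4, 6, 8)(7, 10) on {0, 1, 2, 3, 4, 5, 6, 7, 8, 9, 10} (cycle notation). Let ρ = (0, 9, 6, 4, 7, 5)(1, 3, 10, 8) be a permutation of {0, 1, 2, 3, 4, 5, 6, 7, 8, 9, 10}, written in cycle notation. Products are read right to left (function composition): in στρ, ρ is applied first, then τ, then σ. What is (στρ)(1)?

7

Chase 1: ρ(1) = 3; τ(3) = 5; σ(5) = 7. Hence (στρ)(1) = 7.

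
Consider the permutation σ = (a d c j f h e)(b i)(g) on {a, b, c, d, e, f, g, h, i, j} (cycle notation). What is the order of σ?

The disjoint cycles have lengths 7, 2, 1.
The order is lcm(7, 2) = 14.

14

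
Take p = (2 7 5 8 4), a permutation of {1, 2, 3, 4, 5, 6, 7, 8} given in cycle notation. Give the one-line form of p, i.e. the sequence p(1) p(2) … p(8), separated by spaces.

1 7 3 2 8 6 5 4

Reading each image from the cycles: 1→1, 2→7, 3→3, 4→2, 5→8, 6→6, 7→5, 8→4.
So the one-line form is 1 7 3 2 8 6 5 4.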